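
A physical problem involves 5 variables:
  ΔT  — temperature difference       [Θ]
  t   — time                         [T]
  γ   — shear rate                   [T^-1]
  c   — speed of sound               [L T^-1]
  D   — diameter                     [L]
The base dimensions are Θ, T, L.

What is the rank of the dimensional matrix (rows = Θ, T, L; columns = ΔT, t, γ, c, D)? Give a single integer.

3

Dimensional matrix (Θ×T×L by ΔT×t×γ×c×D):
  Θ: [ 1  0  0  0  0]
  T: [ 0  1 -1 -1  0]
  L: [ 0  0  0  1  1]
Echelon form has 3 nonzero rows (pivots: ΔT,t,c)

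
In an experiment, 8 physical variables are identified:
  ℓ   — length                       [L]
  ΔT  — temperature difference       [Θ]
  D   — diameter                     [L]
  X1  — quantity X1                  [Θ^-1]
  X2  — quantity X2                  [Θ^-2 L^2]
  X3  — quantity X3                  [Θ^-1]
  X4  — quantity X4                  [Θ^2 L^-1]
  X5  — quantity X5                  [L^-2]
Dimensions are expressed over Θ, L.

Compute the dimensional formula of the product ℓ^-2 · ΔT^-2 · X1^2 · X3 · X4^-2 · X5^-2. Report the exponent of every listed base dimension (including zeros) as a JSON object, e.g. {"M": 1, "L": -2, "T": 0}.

Write exponents as rows Θ,L / cols ℓ,ΔT,D,X1,X2,X3,X4,X5:
  Θ: [ 0  1  0 -1 -2 -1  2  0]
  L: [ 1  0  1  0  2  0 -1 -2]
  [Θ]: (-2)·0+(-2)·1+(2)·-1+(1)·-1+(-2)·2+(-2)·0 = -9
  [L]: (-2)·1+(-2)·0+(2)·0+(1)·0+(-2)·-1+(-2)·-2 = 4
⇒ Θ^-9 L^4

{"Θ": -9, "L": 4}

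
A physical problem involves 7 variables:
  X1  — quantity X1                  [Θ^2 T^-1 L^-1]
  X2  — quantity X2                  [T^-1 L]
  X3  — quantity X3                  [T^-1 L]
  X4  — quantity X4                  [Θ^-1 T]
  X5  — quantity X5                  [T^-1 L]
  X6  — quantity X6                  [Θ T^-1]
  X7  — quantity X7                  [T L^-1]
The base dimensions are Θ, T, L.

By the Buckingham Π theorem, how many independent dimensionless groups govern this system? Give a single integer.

5

Write exponents as rows Θ,T,L / cols X1,X2,X3,X4,X5,X6,X7:
  Θ: [ 2  0  0 -1  0  1  0]
  T: [-1 -1 -1  1 -1 -1  1]
  L: [-1  1  1  0  1  0 -1]
Row reduction gives pivot columns X1,X2; rank = 2
7 vars − rank 2 = 5 Π groups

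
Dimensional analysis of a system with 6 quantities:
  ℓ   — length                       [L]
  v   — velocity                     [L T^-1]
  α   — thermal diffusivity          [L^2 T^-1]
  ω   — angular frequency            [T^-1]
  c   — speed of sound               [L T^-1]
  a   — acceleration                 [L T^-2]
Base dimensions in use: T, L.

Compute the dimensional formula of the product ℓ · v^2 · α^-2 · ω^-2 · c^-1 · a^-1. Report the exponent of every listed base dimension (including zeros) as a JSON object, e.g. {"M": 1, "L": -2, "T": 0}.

Exponent matrix [T,L] × [ℓ,v,α,ω,c,a]:
  T: [ 0 -1 -1 -1 -1 -2]
  L: [ 1  1  2  0  1  1]
  [T]: (1)·0+(2)·-1+(-2)·-1+(-2)·-1+(-1)·-1+(-1)·-2 = 5
  [L]: (1)·1+(2)·1+(-2)·2+(-2)·0+(-1)·1+(-1)·1 = -3
⇒ T^5 L^-3

{"T": 5, "L": -3}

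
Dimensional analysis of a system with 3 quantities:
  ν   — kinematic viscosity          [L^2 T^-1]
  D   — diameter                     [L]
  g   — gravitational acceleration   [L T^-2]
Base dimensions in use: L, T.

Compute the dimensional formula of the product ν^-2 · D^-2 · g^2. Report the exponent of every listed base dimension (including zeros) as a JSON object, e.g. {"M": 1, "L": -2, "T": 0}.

Exponent matrix [L,T] × [ν,D,g]:
  L: [ 2  1  1]
  T: [-1  0 -2]
  [L]: (-2)·2+(-2)·1+(2)·1 = -4
  [T]: (-2)·-1+(-2)·0+(2)·-2 = -2
⇒ L^-4 T^-2

{"L": -4, "T": -2}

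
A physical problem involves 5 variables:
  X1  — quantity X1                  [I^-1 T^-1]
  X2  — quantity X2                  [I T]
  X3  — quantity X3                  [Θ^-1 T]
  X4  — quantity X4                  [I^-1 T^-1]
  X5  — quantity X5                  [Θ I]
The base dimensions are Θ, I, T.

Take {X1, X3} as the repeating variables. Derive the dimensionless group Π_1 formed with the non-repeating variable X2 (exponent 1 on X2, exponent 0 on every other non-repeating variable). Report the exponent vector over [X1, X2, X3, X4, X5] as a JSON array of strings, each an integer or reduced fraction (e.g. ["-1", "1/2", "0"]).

Write exponents as rows Θ,I,T / cols X1,X2,X3,X4,X5:
  Θ: [ 0  0 -1  0  1]
  I: [-1  1  0 -1  1]
  T: [-1  1  1 -1  0]
RREF → pivots at {X1,X3} ⇒ r = 2
Pivot set = {X1,X3}, free = {X2,X4,X5}
RREF:
  r0: [   1   -1    0    1   -1]
  r1: [   0    0    1    0   -1]
  r2: [   0    0    0    0    0]
Fix exponent of X2 at 1, X4 at 0, X5 at 0; solve each RREF row for its pivot's exponent:
  r0: exp(X1) + (-1)·1 = 0 ⇒ exp(X1) = 1
  r1: exp(X3) + (0)·1 = 0 ⇒ exp(X3) = 0
Π_1 = X1 · X2

["1", "1", "0", "0", "0"]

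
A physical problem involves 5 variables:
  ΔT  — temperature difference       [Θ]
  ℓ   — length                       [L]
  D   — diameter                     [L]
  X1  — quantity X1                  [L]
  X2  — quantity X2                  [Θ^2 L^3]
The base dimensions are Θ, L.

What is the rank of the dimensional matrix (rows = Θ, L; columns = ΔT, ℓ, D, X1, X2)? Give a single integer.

Exponent matrix [Θ,L] × [ΔT,ℓ,D,X1,X2]:
  Θ: [ 1  0  0  0  2]
  L: [ 0  1  1  1  3]
Echelon form has 2 nonzero rows (pivots: ΔT,ℓ)

2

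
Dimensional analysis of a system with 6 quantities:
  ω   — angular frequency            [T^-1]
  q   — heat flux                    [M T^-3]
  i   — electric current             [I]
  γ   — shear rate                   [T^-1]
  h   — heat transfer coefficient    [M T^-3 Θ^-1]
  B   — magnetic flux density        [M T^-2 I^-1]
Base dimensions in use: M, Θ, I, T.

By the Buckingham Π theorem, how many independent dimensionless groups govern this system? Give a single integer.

Dimensional matrix (M×Θ×I×T by ω×q×i×γ×h×B):
  M: [ 0  1  0  0  1  1]
  Θ: [ 0  0  0  0 -1  0]
  I: [ 0  0  1  0  0 -1]
  T: [-1 -3  0 -1 -3 -2]
Row reduction gives pivot columns ω,q,i,h; rank = 4
6 vars − rank 4 = 2 Π groups

2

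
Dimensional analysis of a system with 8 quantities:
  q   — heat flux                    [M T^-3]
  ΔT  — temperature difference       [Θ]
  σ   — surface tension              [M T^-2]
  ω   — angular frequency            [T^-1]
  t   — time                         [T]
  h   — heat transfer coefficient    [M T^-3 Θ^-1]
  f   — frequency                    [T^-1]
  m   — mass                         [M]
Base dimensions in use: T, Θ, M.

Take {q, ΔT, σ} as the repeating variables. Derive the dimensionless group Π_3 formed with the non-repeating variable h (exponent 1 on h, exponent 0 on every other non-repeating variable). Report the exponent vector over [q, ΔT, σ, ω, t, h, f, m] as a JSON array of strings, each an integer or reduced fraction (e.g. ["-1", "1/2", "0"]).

Exponent matrix [T,Θ,M] × [q,ΔT,σ,ω,t,h,f,m]:
  T: [-3  0 -2 -1  1 -3 -1  0]
  Θ: [ 0  1  0  0  0 -1  0  0]
  M: [ 1  0  1  0  0  1  0  1]
Row reduction gives pivot columns q,ΔT,σ; rank = 3
Pivot set = {q,ΔT,σ}, free = {ω,t,h,f,m}
RREF:
  r0: [   1    0    0    1   -1    1    1   -2]
  r1: [   0    1    0    0    0   -1    0    0]
  r2: [   0    0    1   -1    1    0   -1    3]
Fix exponent of h at 1, ω at 0, t at 0, f at 0, m at 0; solve each RREF row for its pivot's exponent:
  r0: exp(q) + (1)·1 = 0 ⇒ exp(q) = -1
  r1: exp(ΔT) + (-1)·1 = 0 ⇒ exp(ΔT) = 1
  r2: exp(σ) + (0)·1 = 0 ⇒ exp(σ) = 0
Π_3 = q^-1 · ΔT · h

["-1", "1", "0", "0", "0", "1", "0", "0"]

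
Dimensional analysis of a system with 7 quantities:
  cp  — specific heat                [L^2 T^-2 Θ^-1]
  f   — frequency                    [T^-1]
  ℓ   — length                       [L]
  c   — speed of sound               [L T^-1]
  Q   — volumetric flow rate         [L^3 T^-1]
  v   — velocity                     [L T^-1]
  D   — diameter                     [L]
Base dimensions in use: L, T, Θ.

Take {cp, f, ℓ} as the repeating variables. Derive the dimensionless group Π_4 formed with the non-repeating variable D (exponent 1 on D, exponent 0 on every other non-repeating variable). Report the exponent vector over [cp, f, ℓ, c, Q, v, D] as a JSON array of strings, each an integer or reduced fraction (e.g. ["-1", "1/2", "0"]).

Dimensional matrix (L×T×Θ by cp×f×ℓ×c×Q×v×D):
  L: [ 2  0  1  1  3  1  1]
  T: [-2 -1  0 -1 -1 -1  0]
  Θ: [-1  0  0  0  0  0  0]
Echelon form has 3 nonzero rows (pivots: cp,f,ℓ)
Repeat: cp,f,ℓ; free: c,Q,v,D
RREF:
  r0: [   1    0    0    0    0    0    0]
  r1: [   0    1    0    1    1    1    0]
  r2: [   0    0    1    1    3    1    1]
Fix exponent of D at 1, c at 0, Q at 0, v at 0; solve each RREF row for its pivot's exponent:
  r0: exp(cp) + (0)·1 = 0 ⇒ exp(cp) = 0
  r1: exp(f) + (0)·1 = 0 ⇒ exp(f) = 0
  r2: exp(ℓ) + (1)·1 = 0 ⇒ exp(ℓ) = -1
Π_4 = ℓ^-1 · D

["0", "0", "-1", "0", "0", "0", "1"]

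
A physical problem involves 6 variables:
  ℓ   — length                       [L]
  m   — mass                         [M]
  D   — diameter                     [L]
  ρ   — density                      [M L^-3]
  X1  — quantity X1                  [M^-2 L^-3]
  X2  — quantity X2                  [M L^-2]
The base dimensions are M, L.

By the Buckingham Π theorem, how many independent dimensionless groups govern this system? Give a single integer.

4

Write exponents as rows M,L / cols ℓ,m,D,ρ,X1,X2:
  M: [ 0  1  0  1 -2  1]
  L: [ 1  0  1 -3 -3 -2]
Row reduction gives pivot columns ℓ,m; rank = 2
6 vars − rank 2 = 4 Π groups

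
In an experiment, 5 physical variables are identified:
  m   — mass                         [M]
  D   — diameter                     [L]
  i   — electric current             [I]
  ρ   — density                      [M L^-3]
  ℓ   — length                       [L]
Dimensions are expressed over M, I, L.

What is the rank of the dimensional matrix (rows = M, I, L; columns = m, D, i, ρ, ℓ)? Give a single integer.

Dimensional matrix (M×I×L by m×D×i×ρ×ℓ):
  M: [ 1  0  0  1  0]
  I: [ 0  0  1  0  0]
  L: [ 0  1  0 -3  1]
RREF → pivots at {m,D,i} ⇒ r = 3

3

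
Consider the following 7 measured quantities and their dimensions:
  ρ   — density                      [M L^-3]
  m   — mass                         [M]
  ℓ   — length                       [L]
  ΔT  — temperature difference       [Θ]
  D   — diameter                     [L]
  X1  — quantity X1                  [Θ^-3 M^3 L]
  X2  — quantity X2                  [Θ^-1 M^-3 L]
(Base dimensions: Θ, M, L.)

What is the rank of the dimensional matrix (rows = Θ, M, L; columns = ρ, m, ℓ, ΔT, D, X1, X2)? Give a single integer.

Dimensional matrix (Θ×M×L by ρ×m×ℓ×ΔT×D×X1×X2):
  Θ: [ 0  0  0  1  0 -3 -1]
  M: [ 1  1  0  0  0  3 -3]
  L: [-3  0  1  0  1  1  1]
Row reduction gives pivot columns ρ,m,ΔT; rank = 3

3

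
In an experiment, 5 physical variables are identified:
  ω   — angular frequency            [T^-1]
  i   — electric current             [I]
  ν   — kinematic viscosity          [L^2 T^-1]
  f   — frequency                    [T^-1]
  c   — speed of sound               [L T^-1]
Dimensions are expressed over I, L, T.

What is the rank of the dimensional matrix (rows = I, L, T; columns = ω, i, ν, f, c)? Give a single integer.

Exponent matrix [I,L,T] × [ω,i,ν,f,c]:
  I: [ 0  1  0  0  0]
  L: [ 0  0  2  0  1]
  T: [-1  0 -1 -1 -1]
RREF → pivots at {ω,i,ν} ⇒ r = 3

3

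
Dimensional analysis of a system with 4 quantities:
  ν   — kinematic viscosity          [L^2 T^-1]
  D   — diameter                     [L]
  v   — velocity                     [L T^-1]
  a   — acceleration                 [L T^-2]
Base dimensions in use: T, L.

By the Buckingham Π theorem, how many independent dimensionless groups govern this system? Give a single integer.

2

Dimensional matrix (T×L by ν×D×v×a):
  T: [-1  0 -1 -2]
  L: [ 2  1  1  1]
RREF → pivots at {ν,D} ⇒ r = 2
4 vars − rank 2 = 2 Π groups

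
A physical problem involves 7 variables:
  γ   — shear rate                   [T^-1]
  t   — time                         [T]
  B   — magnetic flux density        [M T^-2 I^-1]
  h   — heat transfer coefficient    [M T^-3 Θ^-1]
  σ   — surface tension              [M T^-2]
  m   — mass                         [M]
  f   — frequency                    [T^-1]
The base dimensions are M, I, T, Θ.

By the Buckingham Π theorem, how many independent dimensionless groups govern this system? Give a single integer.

3

Dimensional matrix (M×I×T×Θ by γ×t×B×h×σ×m×f):
  M: [ 0  0  1  1  1  1  0]
  I: [ 0  0 -1  0  0  0  0]
  T: [-1  1 -2 -3 -2  0 -1]
  Θ: [ 0  0  0 -1  0  0  0]
Row reduction gives pivot columns γ,B,h,σ; rank = 4
Π count = n − r = 7 − 4 = 3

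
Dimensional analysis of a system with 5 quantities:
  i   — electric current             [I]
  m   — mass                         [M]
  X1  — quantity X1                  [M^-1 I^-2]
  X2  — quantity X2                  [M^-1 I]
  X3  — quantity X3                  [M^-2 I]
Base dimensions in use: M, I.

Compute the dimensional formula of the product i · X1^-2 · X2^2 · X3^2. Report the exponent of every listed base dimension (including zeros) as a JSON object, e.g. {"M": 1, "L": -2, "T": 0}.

Dimensional matrix (M×I by i×m×X1×X2×X3):
  M: [ 0  1 -1 -1 -2]
  I: [ 1  0 -2  1  1]
  [M]: (1)·0+(-2)·-1+(2)·-1+(2)·-2 = -4
  [I]: (1)·1+(-2)·-2+(2)·1+(2)·1 = 9
⇒ M^-4 I^9

{"M": -4, "I": 9}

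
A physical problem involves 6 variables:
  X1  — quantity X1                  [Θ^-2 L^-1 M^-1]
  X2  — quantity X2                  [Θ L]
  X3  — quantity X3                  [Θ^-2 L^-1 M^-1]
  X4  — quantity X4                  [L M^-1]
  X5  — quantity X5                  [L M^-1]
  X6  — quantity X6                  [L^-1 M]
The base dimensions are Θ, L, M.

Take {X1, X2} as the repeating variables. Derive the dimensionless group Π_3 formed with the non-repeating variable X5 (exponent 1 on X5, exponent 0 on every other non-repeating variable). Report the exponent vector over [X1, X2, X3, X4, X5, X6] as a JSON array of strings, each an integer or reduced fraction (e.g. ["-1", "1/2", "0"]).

Dimensional matrix (Θ×L×M by X1×X2×X3×X4×X5×X6):
  Θ: [-2  1 -2  0  0  0]
  L: [-1  1 -1  1  1 -1]
  M: [-1  0 -1 -1 -1  1]
RREF → pivots at {X1,X2} ⇒ r = 2
Pivot set = {X1,X2}, free = {X3,X4,X5,X6}
RREF:
  r0: [   1    0    1    1    1   -1]
  r1: [   0    1    0    2    2   -2]
  r2: [   0    0    0    0    0    0]
Fix exponent of X5 at 1, X3 at 0, X4 at 0, X6 at 0; solve each RREF row for its pivot's exponent:
  r0: exp(X1) + (1)·1 = 0 ⇒ exp(X1) = -1
  r1: exp(X2) + (2)·1 = 0 ⇒ exp(X2) = -2
Π_3 = X1^-1 · X2^-2 · X5

["-1", "-2", "0", "0", "1", "0"]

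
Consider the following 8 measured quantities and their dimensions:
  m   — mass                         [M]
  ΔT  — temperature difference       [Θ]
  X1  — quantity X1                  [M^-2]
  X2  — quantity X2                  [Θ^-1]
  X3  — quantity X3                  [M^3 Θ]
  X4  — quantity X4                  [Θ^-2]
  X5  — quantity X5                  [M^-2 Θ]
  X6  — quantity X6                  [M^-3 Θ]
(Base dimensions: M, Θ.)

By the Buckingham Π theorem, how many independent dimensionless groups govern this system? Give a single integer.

6

Dimensional matrix (M×Θ by m×ΔT×X1×X2×X3×X4×X5×X6):
  M: [ 1  0 -2  0  3  0 -2 -3]
  Θ: [ 0  1  0 -1  1 -2  1  1]
Row reduction gives pivot columns m,ΔT; rank = 2
n=8, r=2 ⇒ 6 dimensionless groups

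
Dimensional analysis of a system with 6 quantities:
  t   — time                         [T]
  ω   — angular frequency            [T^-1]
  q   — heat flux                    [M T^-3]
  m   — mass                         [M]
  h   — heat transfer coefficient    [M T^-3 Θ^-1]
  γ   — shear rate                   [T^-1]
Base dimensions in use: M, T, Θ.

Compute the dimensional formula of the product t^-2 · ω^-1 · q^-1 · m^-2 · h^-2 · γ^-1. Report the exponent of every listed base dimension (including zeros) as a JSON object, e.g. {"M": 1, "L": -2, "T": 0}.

{"M": -5, "T": 9, "Θ": 2}

Exponent matrix [M,T,Θ] × [t,ω,q,m,h,γ]:
  M: [ 0  0  1  1  1  0]
  T: [ 1 -1 -3  0 -3 -1]
  Θ: [ 0  0  0  0 -1  0]
  [M]: (-2)·0+(-1)·0+(-1)·1+(-2)·1+(-2)·1+(-1)·0 = -5
  [T]: (-2)·1+(-1)·-1+(-1)·-3+(-2)·0+(-2)·-3+(-1)·-1 = 9
  [Θ]: (-2)·0+(-1)·0+(-1)·0+(-2)·0+(-2)·-1+(-1)·0 = 2
⇒ M^-5 T^9 Θ^2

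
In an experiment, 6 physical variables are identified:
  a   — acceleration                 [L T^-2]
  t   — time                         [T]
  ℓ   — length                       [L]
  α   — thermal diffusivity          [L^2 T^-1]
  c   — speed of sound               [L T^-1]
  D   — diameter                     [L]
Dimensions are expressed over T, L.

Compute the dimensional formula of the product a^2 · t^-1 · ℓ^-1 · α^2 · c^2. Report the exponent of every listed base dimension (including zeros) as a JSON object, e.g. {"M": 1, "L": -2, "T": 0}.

Exponent matrix [T,L] × [a,t,ℓ,α,c,D]:
  T: [-2  1  0 -1 -1  0]
  L: [ 1  0  1  2  1  1]
  [T]: (2)·-2+(-1)·1+(-1)·0+(2)·-1+(2)·-1 = -9
  [L]: (2)·1+(-1)·0+(-1)·1+(2)·2+(2)·1 = 7
⇒ T^-9 L^7

{"T": -9, "L": 7}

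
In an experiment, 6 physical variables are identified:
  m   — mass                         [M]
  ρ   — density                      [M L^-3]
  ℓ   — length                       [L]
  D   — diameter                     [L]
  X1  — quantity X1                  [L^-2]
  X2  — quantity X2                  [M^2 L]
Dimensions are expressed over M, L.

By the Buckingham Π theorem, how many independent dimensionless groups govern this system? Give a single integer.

Write exponents as rows M,L / cols m,ρ,ℓ,D,X1,X2:
  M: [ 1  1  0  0  0  2]
  L: [ 0 -3  1  1 -2  1]
RREF → pivots at {m,ρ} ⇒ r = 2
n=6, r=2 ⇒ 4 dimensionless groups

4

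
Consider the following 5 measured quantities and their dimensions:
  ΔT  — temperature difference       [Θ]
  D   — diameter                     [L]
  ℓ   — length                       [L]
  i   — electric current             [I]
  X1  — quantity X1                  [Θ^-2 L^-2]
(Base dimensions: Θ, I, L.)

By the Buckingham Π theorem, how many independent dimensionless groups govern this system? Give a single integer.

Dimensional matrix (Θ×I×L by ΔT×D×ℓ×i×X1):
  Θ: [ 1  0  0  0 -2]
  I: [ 0  0  0  1  0]
  L: [ 0  1  1  0 -2]
Row reduction gives pivot columns ΔT,D,i; rank = 3
5 vars − rank 3 = 2 Π groups

2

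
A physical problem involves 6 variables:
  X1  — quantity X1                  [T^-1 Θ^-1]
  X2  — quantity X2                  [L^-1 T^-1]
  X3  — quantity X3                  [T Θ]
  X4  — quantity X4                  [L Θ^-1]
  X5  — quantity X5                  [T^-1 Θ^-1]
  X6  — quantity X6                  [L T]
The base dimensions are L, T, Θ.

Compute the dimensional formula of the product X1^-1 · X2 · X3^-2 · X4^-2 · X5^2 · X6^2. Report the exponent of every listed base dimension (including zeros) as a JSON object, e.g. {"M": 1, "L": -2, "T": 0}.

{"L": -1, "T": -2, "Θ": -1}

Write exponents as rows L,T,Θ / cols X1,X2,X3,X4,X5,X6:
  L: [ 0 -1  0  1  0  1]
  T: [-1 -1  1  0 -1  1]
  Θ: [-1  0  1 -1 -1  0]
  [L]: (-1)·0+(1)·-1+(-2)·0+(-2)·1+(2)·0+(2)·1 = -1
  [T]: (-1)·-1+(1)·-1+(-2)·1+(-2)·0+(2)·-1+(2)·1 = -2
  [Θ]: (-1)·-1+(1)·0+(-2)·1+(-2)·-1+(2)·-1+(2)·0 = -1
⇒ L^-1 T^-2 Θ^-1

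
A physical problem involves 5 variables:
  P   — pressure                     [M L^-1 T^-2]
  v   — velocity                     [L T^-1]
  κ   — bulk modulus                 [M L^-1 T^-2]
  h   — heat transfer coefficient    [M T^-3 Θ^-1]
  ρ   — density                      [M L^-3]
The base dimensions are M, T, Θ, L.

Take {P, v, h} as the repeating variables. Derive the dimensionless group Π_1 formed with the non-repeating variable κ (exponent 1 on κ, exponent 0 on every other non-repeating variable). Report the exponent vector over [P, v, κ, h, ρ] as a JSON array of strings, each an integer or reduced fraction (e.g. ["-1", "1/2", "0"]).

["-1", "0", "1", "0", "0"]

Exponent matrix [M,T,Θ,L] × [P,v,κ,h,ρ]:
  M: [ 1  0  1  1  1]
  T: [-2 -1 -2 -3  0]
  Θ: [ 0  0  0 -1  0]
  L: [-1  1 -1  0 -3]
Row reduction gives pivot columns P,v,h; rank = 3
Repeat: P,v,h; free: κ,ρ
RREF:
  r0: [   1    0    1    0    1]
  r1: [   0    1    0    0   -2]
  r2: [   0    0    0    1    0]
  r3: [   0    0    0    0    0]
Fix exponent of κ at 1, ρ at 0; solve each RREF row for its pivot's exponent:
  r0: exp(P) + (1)·1 = 0 ⇒ exp(P) = -1
  r1: exp(v) + (0)·1 = 0 ⇒ exp(v) = 0
  r2: exp(h) + (0)·1 = 0 ⇒ exp(h) = 0
Π_1 = P^-1 · κ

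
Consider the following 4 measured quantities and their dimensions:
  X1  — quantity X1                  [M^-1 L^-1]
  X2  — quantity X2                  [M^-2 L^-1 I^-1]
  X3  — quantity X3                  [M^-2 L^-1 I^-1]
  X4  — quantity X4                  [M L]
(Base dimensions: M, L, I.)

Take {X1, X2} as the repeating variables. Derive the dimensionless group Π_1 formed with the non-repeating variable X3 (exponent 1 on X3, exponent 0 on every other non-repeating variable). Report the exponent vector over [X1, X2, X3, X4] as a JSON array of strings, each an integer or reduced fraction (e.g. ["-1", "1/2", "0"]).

Dimensional matrix (M×L×I by X1×X2×X3×X4):
  M: [-1 -2 -2  1]
  L: [-1 -1 -1  1]
  I: [ 0 -1 -1  0]
RREF → pivots at {X1,X2} ⇒ r = 2
Pivot set = {X1,X2}, free = {X3,X4}
RREF:
  r0: [   1    0    0   -1]
  r1: [   0    1    1    0]
  r2: [   0    0    0    0]
Fix exponent of X3 at 1, X4 at 0; solve each RREF row for its pivot's exponent:
  r0: exp(X1) + (0)·1 = 0 ⇒ exp(X1) = 0
  r1: exp(X2) + (1)·1 = 0 ⇒ exp(X2) = -1
Π_1 = X2^-1 · X3

["0", "-1", "1", "0"]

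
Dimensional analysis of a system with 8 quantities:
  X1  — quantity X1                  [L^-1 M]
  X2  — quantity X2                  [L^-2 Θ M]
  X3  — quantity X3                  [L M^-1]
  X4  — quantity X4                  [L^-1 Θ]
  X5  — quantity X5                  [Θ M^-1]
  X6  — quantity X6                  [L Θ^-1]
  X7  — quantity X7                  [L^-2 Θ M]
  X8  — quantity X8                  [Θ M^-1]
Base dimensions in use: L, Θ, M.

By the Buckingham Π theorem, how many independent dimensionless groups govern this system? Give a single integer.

Exponent matrix [L,Θ,M] × [X1,X2,X3,X4,X5,X6,X7,X8]:
  L: [-1 -2  1 -1  0  1 -2  0]
  Θ: [ 0  1  0  1  1 -1  1  1]
  M: [ 1  1 -1  0 -1  0  1 -1]
Echelon form has 2 nonzero rows (pivots: X1,X2)
8 vars − rank 2 = 6 Π groups

6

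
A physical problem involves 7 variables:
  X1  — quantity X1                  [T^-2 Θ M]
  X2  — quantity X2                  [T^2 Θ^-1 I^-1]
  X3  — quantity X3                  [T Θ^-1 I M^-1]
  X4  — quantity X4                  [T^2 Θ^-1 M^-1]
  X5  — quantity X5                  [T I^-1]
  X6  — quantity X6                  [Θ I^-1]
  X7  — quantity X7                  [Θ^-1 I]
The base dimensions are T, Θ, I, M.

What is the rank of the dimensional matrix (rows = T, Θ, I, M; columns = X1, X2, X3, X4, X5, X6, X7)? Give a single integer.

3

Exponent matrix [T,Θ,I,M] × [X1,X2,X3,X4,X5,X6,X7]:
  T: [-2  2  1  2  1  0  0]
  Θ: [ 1 -1 -1 -1  0  1 -1]
  I: [ 0 -1  1  0 -1 -1  1]
  M: [ 1  0 -1 -1  0  0  0]
Row reduction gives pivot columns X1,X2,X3; rank = 3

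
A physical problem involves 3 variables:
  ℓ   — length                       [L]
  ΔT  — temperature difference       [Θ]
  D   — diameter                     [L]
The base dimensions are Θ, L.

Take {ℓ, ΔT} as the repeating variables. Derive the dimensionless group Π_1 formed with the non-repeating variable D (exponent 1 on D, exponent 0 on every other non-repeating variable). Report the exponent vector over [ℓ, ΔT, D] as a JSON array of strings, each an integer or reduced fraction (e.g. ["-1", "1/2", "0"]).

Write exponents as rows Θ,L / cols ℓ,ΔT,D:
  Θ: [ 0  1  0]
  L: [ 1  0  1]
Row reduction gives pivot columns ℓ,ΔT; rank = 2
Repeat: ℓ,ΔT; free: D
RREF:
  r0: [   1    0    1]
  r1: [   0    1    0]
Fix exponent of D at 1; solve each RREF row for its pivot's exponent:
  r0: exp(ℓ) + (1)·1 = 0 ⇒ exp(ℓ) = -1
  r1: exp(ΔT) + (0)·1 = 0 ⇒ exp(ΔT) = 0
Π_1 = ℓ^-1 · D

["-1", "0", "1"]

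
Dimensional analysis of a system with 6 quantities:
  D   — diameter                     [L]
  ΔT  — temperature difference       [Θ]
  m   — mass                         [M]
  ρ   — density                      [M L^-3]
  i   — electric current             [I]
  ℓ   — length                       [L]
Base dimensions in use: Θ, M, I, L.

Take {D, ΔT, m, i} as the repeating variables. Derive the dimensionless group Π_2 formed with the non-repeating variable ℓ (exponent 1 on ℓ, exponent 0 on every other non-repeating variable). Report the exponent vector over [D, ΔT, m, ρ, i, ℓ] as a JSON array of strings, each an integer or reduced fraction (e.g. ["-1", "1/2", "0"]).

["-1", "0", "0", "0", "0", "1"]

Write exponents as rows Θ,M,I,L / cols D,ΔT,m,ρ,i,ℓ:
  Θ: [ 0  1  0  0  0  0]
  M: [ 0  0  1  1  0  0]
  I: [ 0  0  0  0  1  0]
  L: [ 1  0  0 -3  0  1]
RREF → pivots at {D,ΔT,m,i} ⇒ r = 4
Repeat: D,ΔT,m,i; free: ρ,ℓ
RREF:
  r0: [   1    0    0   -3    0    1]
  r1: [   0    1    0    0    0    0]
  r2: [   0    0    1    1    0    0]
  r3: [   0    0    0    0    1    0]
Fix exponent of ℓ at 1, ρ at 0; solve each RREF row for its pivot's exponent:
  r0: exp(D) + (1)·1 = 0 ⇒ exp(D) = -1
  r1: exp(ΔT) + (0)·1 = 0 ⇒ exp(ΔT) = 0
  r2: exp(m) + (0)·1 = 0 ⇒ exp(m) = 0
  r3: exp(i) + (0)·1 = 0 ⇒ exp(i) = 0
Π_2 = D^-1 · ℓ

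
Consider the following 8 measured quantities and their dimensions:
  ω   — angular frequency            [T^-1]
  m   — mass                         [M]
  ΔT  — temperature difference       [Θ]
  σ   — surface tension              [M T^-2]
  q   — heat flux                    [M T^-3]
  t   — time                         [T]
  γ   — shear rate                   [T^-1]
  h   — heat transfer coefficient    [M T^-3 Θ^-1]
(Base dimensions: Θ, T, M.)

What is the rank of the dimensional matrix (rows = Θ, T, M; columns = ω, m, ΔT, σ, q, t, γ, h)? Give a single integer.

Write exponents as rows Θ,T,M / cols ω,m,ΔT,σ,q,t,γ,h:
  Θ: [ 0  0  1  0  0  0  0 -1]
  T: [-1  0  0 -2 -3  1 -1 -3]
  M: [ 0  1  0  1  1  0  0  1]
RREF → pivots at {ω,m,ΔT} ⇒ r = 3

3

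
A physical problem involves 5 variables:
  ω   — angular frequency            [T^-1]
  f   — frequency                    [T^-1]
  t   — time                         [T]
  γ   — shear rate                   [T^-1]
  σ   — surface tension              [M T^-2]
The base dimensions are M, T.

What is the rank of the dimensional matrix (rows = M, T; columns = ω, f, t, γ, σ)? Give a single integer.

2

Write exponents as rows M,T / cols ω,f,t,γ,σ:
  M: [ 0  0  0  0  1]
  T: [-1 -1  1 -1 -2]
RREF → pivots at {ω,σ} ⇒ r = 2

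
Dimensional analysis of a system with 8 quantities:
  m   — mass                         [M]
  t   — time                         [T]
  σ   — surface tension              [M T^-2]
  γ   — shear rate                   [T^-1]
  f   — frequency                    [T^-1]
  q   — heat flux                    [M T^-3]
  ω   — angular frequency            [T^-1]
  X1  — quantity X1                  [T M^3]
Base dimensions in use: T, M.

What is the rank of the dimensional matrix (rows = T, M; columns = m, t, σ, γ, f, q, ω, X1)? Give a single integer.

2

Exponent matrix [T,M] × [m,t,σ,γ,f,q,ω,X1]:
  T: [ 0  1 -2 -1 -1 -3 -1  1]
  M: [ 1  0  1  0  0  1  0  3]
Row reduction gives pivot columns m,t; rank = 2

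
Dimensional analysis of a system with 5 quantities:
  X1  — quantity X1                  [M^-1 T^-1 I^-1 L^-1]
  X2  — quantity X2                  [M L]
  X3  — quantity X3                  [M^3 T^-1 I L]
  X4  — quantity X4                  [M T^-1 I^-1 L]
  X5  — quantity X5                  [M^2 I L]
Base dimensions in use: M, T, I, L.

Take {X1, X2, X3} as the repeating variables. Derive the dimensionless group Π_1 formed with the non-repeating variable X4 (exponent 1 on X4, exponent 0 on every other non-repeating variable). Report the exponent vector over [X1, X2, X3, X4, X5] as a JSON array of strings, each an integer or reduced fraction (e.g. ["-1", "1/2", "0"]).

["-1", "-2", "0", "1", "0"]

Write exponents as rows M,T,I,L / cols X1,X2,X3,X4,X5:
  M: [-1  1  3  1  2]
  T: [-1  0 -1 -1  0]
  I: [-1  0  1 -1  1]
  L: [-1  1  1  1  1]
Echelon form has 3 nonzero rows (pivots: X1,X2,X3)
Pivot set = {X1,X2,X3}, free = {X4,X5}
RREF:
  r0: [   1    0    0    1 -1/2]
  r1: [   0    1    0    2    0]
  r2: [   0    0    1    0  1/2]
  r3: [   0    0    0    0    0]
Fix exponent of X4 at 1, X5 at 0; solve each RREF row for its pivot's exponent:
  r0: exp(X1) + (1)·1 = 0 ⇒ exp(X1) = -1
  r1: exp(X2) + (2)·1 = 0 ⇒ exp(X2) = -2
  r2: exp(X3) + (0)·1 = 0 ⇒ exp(X3) = 0
Π_1 = X1^-1 · X2^-2 · X4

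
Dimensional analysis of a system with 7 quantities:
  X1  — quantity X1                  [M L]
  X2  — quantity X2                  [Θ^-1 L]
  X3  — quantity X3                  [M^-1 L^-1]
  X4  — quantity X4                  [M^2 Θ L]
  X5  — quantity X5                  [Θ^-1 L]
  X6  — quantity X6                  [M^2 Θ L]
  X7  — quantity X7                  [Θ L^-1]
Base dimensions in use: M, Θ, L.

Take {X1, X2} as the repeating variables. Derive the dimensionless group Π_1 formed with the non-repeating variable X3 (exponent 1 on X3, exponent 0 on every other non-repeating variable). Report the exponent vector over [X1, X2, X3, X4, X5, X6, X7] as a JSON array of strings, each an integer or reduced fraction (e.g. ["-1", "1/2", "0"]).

["1", "0", "1", "0", "0", "0", "0"]

Write exponents as rows M,Θ,L / cols X1,X2,X3,X4,X5,X6,X7:
  M: [ 1  0 -1  2  0  2  0]
  Θ: [ 0 -1  0  1 -1  1  1]
  L: [ 1  1 -1  1  1  1 -1]
Row reduction gives pivot columns X1,X2; rank = 2
Pivot set = {X1,X2}, free = {X3,X4,X5,X6,X7}
RREF:
  r0: [   1    0   -1    2    0    2    0]
  r1: [   0    1    0   -1    1   -1   -1]
  r2: [   0    0    0    0    0    0    0]
Fix exponent of X3 at 1, X4 at 0, X5 at 0, X6 at 0, X7 at 0; solve each RREF row for its pivot's exponent:
  r0: exp(X1) + (-1)·1 = 0 ⇒ exp(X1) = 1
  r1: exp(X2) + (0)·1 = 0 ⇒ exp(X2) = 0
Π_1 = X1 · X3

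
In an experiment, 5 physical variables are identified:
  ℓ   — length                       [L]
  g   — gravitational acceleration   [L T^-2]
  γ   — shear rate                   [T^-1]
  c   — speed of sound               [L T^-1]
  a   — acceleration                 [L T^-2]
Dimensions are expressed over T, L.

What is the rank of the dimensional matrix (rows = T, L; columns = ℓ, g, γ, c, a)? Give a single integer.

2

Dimensional matrix (T×L by ℓ×g×γ×c×a):
  T: [ 0 -2 -1 -1 -2]
  L: [ 1  1  0  1  1]
RREF → pivots at {ℓ,g} ⇒ r = 2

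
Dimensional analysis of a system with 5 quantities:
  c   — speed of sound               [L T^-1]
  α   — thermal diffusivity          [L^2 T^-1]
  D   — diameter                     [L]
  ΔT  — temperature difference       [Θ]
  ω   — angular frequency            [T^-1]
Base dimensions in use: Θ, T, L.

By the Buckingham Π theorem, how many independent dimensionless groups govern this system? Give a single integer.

Write exponents as rows Θ,T,L / cols c,α,D,ΔT,ω:
  Θ: [ 0  0  0  1  0]
  T: [-1 -1  0  0 -1]
  L: [ 1  2  1  0  0]
Row reduction gives pivot columns c,α,ΔT; rank = 3
5 vars − rank 3 = 2 Π groups

2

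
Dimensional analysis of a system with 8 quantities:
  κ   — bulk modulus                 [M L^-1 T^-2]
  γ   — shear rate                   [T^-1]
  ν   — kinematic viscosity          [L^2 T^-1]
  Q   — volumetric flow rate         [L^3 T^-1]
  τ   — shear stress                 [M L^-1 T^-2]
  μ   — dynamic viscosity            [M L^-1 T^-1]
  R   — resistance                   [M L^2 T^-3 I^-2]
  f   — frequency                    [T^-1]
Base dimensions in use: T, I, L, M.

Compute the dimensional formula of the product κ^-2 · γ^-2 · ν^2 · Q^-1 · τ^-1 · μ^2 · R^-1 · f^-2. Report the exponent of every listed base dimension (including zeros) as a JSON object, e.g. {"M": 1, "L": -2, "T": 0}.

Write exponents as rows T,I,L,M / cols κ,γ,ν,Q,τ,μ,R,f:
  T: [-2 -1 -1 -1 -2 -1 -3 -1]
  I: [ 0  0  0  0  0  0 -2  0]
  L: [-1  0  2  3 -1 -1  2  0]
  M: [ 1  0  0  0  1  1  1  0]
  [T]: (-2)·-2+(-2)·-1+(2)·-1+(-1)·-1+(-1)·-2+(2)·-1+(-1)·-3+(-2)·-1 = 10
  [I]: (-2)·0+(-2)·0+(2)·0+(-1)·0+(-1)·0+(2)·0+(-1)·-2+(-2)·0 = 2
  [L]: (-2)·-1+(-2)·0+(2)·2+(-1)·3+(-1)·-1+(2)·-1+(-1)·2+(-2)·0 = 0
  [M]: (-2)·1+(-2)·0+(2)·0+(-1)·0+(-1)·1+(2)·1+(-1)·1+(-2)·0 = -2
⇒ T^10 I^2 M^-2

{"T": 10, "I": 2, "L": 0, "M": -2}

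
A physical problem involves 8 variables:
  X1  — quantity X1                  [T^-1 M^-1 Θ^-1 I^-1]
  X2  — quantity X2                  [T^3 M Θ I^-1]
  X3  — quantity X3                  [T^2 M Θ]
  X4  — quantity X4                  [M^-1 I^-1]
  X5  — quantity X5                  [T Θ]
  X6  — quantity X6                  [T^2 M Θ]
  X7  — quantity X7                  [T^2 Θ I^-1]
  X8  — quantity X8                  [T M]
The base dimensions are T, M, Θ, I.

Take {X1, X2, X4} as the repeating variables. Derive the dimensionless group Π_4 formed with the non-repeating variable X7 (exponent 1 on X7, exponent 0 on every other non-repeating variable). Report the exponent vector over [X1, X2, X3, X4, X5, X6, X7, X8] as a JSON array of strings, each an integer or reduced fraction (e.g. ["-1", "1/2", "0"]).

["1/2", "-1/2", "0", "-1", "0", "0", "1", "0"]

Exponent matrix [T,M,Θ,I] × [X1,X2,X3,X4,X5,X6,X7,X8]:
  T: [-1  3  2  0  1  2  2  1]
  M: [-1  1  1 -1  0  1  0  1]
  Θ: [-1  1  1  0  1  1  1  0]
  I: [-1 -1  0 -1  0  0 -1  0]
RREF → pivots at {X1,X2,X4} ⇒ r = 3
Repeat: X1,X2,X4; free: X3,X5,X6,X7,X8
RREF:
  r0: [   1    0 -1/2    0   -1 -1/2 -1/2  1/2]
  r1: [   0    1  1/2    0    0  1/2  1/2  1/2]
  r2: [   0    0    0    1    1    0    1   -1]
  r3: [   0    0    0    0    0    0    0    0]
Fix exponent of X7 at 1, X3 at 0, X5 at 0, X6 at 0, X8 at 0; solve each RREF row for its pivot's exponent:
  r0: exp(X1) + (-1/2)·1 = 0 ⇒ exp(X1) = 1/2
  r1: exp(X2) + (1/2)·1 = 0 ⇒ exp(X2) = -1/2
  r2: exp(X4) + (1)·1 = 0 ⇒ exp(X4) = -1
Π_4 = X1^(1/2) · X2^(-1/2) · X4^-1 · X7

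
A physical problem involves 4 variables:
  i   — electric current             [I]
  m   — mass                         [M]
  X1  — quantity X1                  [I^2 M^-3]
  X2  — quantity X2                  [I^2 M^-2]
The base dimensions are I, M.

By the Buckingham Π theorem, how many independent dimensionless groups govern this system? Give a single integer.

2

Exponent matrix [I,M] × [i,m,X1,X2]:
  I: [ 1  0  2  2]
  M: [ 0  1 -3 -2]
Echelon form has 2 nonzero rows (pivots: i,m)
Π count = n − r = 4 − 2 = 2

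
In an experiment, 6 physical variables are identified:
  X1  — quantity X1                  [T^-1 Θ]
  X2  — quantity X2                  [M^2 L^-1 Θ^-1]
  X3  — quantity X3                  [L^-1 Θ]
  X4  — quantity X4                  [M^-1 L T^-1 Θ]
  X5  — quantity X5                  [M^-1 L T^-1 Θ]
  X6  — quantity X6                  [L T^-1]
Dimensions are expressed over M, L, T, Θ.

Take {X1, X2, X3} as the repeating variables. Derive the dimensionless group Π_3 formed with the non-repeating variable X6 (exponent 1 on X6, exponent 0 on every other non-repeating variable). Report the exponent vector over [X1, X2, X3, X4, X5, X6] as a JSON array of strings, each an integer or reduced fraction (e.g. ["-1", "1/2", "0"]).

["-1", "0", "1", "0", "0", "1"]

Dimensional matrix (M×L×T×Θ by X1×X2×X3×X4×X5×X6):
  M: [ 0  2  0 -1 -1  0]
  L: [ 0 -1 -1  1  1  1]
  T: [-1  0  0 -1 -1 -1]
  Θ: [ 1 -1  1  1  1  0]
RREF → pivots at {X1,X2,X3} ⇒ r = 3
Pivot set = {X1,X2,X3}, free = {X4,X5,X6}
RREF:
  r0: [   1    0    0    1    1    1]
  r1: [   0    1    0 -1/2 -1/2    0]
  r2: [   0    0    1 -1/2 -1/2   -1]
  r3: [   0    0    0    0    0    0]
Fix exponent of X6 at 1, X4 at 0, X5 at 0; solve each RREF row for its pivot's exponent:
  r0: exp(X1) + (1)·1 = 0 ⇒ exp(X1) = -1
  r1: exp(X2) + (0)·1 = 0 ⇒ exp(X2) = 0
  r2: exp(X3) + (-1)·1 = 0 ⇒ exp(X3) = 1
Π_3 = X1^-1 · X3 · X6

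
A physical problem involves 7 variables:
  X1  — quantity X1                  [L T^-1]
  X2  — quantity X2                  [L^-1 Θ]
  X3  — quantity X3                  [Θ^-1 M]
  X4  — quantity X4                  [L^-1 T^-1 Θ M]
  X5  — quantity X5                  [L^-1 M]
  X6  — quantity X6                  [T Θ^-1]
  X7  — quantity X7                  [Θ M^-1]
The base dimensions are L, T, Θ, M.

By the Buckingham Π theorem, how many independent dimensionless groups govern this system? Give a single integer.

4

Dimensional matrix (L×T×Θ×M by X1×X2×X3×X4×X5×X6×X7):
  L: [ 1 -1  0 -1 -1  0  0]
  T: [-1  0  0 -1  0  1  0]
  Θ: [ 0  1 -1  1  0 -1  1]
  M: [ 0  0  1  1  1  0 -1]
Row reduction gives pivot columns X1,X2,X3; rank = 3
Π count = n − r = 7 − 3 = 4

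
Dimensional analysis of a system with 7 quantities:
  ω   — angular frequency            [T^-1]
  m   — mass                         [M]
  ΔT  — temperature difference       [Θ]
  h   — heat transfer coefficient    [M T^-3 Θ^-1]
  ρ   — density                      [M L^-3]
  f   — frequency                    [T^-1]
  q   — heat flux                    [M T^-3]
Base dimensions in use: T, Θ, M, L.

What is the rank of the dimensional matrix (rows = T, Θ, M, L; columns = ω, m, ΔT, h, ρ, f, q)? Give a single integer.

Exponent matrix [T,Θ,M,L] × [ω,m,ΔT,h,ρ,f,q]:
  T: [-1  0  0 -3  0 -1 -3]
  Θ: [ 0  0  1 -1  0  0  0]
  M: [ 0  1  0  1  1  0  1]
  L: [ 0  0  0  0 -3  0  0]
Row reduction gives pivot columns ω,m,ΔT,ρ; rank = 4

4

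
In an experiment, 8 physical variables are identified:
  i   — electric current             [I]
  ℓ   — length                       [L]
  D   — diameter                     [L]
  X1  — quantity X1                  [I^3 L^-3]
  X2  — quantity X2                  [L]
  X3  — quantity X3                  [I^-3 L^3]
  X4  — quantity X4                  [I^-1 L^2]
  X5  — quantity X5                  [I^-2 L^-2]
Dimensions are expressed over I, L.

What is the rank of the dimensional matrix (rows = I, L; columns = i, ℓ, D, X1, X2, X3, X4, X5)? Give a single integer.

2

Exponent matrix [I,L] × [i,ℓ,D,X1,X2,X3,X4,X5]:
  I: [ 1  0  0  3  0 -3 -1 -2]
  L: [ 0  1  1 -3  1  3  2 -2]
Row reduction gives pivot columns i,ℓ; rank = 2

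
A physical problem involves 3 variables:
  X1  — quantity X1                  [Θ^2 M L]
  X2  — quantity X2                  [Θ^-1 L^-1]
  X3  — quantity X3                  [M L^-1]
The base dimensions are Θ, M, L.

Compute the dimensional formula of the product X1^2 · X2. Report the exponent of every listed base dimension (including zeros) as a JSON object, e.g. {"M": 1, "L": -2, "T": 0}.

Write exponents as rows Θ,M,L / cols X1,X2,X3:
  Θ: [ 2 -1  0]
  M: [ 1  0  1]
  L: [ 1 -1 -1]
  [Θ]: (2)·2+(1)·-1 = 3
  [M]: (2)·1+(1)·0 = 2
  [L]: (2)·1+(1)·-1 = 1
⇒ Θ^3 M^2 L

{"Θ": 3, "M": 2, "L": 1}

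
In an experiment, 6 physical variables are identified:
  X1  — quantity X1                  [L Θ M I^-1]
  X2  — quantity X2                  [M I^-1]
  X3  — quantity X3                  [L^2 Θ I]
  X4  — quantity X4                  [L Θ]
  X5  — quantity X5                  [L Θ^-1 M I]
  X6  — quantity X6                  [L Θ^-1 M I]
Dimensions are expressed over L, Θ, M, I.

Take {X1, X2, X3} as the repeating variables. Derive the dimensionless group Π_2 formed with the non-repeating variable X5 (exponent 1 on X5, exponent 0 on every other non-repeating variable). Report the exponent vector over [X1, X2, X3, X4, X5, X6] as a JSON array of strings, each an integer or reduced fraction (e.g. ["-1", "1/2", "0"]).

["3", "-4", "-2", "0", "1", "0"]

Write exponents as rows L,Θ,M,I / cols X1,X2,X3,X4,X5,X6:
  L: [ 1  0  2  1  1  1]
  Θ: [ 1  0  1  1 -1 -1]
  M: [ 1  1  0  0  1  1]
  I: [-1 -1  1  0  1  1]
Echelon form has 3 nonzero rows (pivots: X1,X2,X3)
Pivot set = {X1,X2,X3}, free = {X4,X5,X6}
RREF:
  r0: [   1    0    0    1   -3   -3]
  r1: [   0    1    0   -1    4    4]
  r2: [   0    0    1    0    2    2]
  r3: [   0    0    0    0    0    0]
Fix exponent of X5 at 1, X4 at 0, X6 at 0; solve each RREF row for its pivot's exponent:
  r0: exp(X1) + (-3)·1 = 0 ⇒ exp(X1) = 3
  r1: exp(X2) + (4)·1 = 0 ⇒ exp(X2) = -4
  r2: exp(X3) + (2)·1 = 0 ⇒ exp(X3) = -2
Π_2 = X1^3 · X2^-4 · X3^-2 · X5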